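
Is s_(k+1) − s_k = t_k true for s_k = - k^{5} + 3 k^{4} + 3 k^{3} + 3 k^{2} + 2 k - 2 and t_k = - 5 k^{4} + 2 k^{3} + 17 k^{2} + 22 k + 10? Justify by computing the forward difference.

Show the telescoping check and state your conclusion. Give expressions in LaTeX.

Valid: the claim telescopes to t_k.

s_(k+1) = -k**5 - 2*k**4 + 5*k**3 + 20*k**2 + 24*k + 8
s_(k+1) − s_k = -5*k**4 + 2*k**3 + 17*k**2 + 22*k + 10
(s_(k+1) − s_k) − t_k = 0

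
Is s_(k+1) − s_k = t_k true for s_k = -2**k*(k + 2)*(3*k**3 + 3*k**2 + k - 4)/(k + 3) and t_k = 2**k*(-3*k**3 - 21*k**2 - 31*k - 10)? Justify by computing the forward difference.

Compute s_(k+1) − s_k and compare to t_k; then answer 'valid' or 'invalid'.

Invalid: residual 2**k*(3*k**4 + 27*k**3 + 91*k**2 + 102*k + 34)/(k**2 + 7*k + 12) ≠ 0.

s_(k+1) = -2**(k + 1)*(k + 3)*(k + 3*(k + 1)**3 + 3*(k + 1)**2 - 3)/(k + 4)
s_(k+1) − s_k = 2**k*(-3*k**5 - 39*k**4 - 187*k**3 - 388*k**2 - 340*k - 86)/(k**2 + 7*k + 12)
(s_(k+1) − s_k) − t_k = 2**k*(3*k**4 + 27*k**3 + 91*k**2 + 102*k + 34)/(k**2 + 7*k + 12)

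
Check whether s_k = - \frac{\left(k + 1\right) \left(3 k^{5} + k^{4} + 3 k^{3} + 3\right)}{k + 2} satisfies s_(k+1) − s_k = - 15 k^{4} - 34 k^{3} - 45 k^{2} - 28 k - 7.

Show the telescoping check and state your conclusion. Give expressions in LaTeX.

s_(k+1) = -(k + 2)*(3*(k + 1)**5 + (k + 1)**4 + 3*(k + 1)**3 + 3)/(k + 3)
s_(k+1) − s_k = (-15*k**6 - 97*k**5 - 242*k**4 - 347*k**3 - 299*k**2 - 140*k - 31)/(k**2 + 5*k + 6)
(s_(k+1) − s_k) − t_k = (12*k**5 + 63*k**4 + 110*k**3 + 118*k**2 + 63*k + 11)/(k**2 + 5*k + 6)

Invalid: residual \frac{12 k^{5} + 63 k^{4} + 110 k^{3} + 118 k^{2} + 63 k + 11}{k^{2} + 5 k + 6} ≠ 0.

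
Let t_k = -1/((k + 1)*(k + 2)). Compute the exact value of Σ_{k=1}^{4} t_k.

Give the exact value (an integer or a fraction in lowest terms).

Ratio r(k) = (k + 1)/(k + 3).
Factor: A=k + 1; B=k + 3; C=1.
Key eq: (k + 1)·f(k+1) = (k + 2)·f(k) + (1).
From deg A=1, deg B=1, deg C=0: d=1.
Coefficient equations give f(k) = k.
Certificate R = B(k−1)f/C = k*(k + 2) gives s_k = -k/(k + 1).
Verify: -1/(k**2 + 3*k + 2) matches t_k.
Σ_(k=1)^(4) t_k = s_(5) − s_(1) = -5/6 − (-1/2) = -1/3.

Σ = -1/3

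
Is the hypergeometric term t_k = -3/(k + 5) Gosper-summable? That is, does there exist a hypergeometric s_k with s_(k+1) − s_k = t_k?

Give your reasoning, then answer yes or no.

t_(k+1)/t_k = (k + 5)/(k + 6).
Gosper form: A/B · C(k+1)/C(k) with A=k + 5, B=k + 6, C=1.
f must satisfy (k + 5)·f(k+1) − (k + 5)·f(k) = 1.
From deg A=1, deg B=1, deg C=0: d=0.
Generic f = c0 gives residual -1; -1 = 0 cannot hold, so t_k is not Gosper-summable.

No — key equation has no polynomial f.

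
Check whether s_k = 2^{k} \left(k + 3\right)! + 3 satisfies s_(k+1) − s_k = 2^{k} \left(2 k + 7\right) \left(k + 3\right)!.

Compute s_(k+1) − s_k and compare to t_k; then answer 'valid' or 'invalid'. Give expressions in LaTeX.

valid; difference matches t_k

s_(k+1) = 2**(k + 1)*factorial(k + 4) + 3
s_(k+1) − s_k = 2**k*(2*k + 7)*factorial(k + 3)
(s_(k+1) − s_k) − t_k = 0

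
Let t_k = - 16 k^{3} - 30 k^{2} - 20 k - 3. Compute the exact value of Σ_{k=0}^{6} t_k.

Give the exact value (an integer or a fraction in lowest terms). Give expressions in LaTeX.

Σ = -10227

Compute t_(k+1)/t_k: get (16*k**3 + 78*k**2 + 128*k + 69)/(16*k**3 + 30*k**2 + 20*k + 3).
Gosper form: A/B · C(k+1)/C(k) with A=1, B=1, C=k**3 + 15*k**2/8 + 5*k/4 + 3/16.
Set up (1)·f(k+1) − (1)·f(k) − (k**3 + 15*k**2/8 + 5*k/4 + 3/16) = 0.
deg f ≤ 4 (via 0,0,3).
Coefficient equations give f(k) = k*(4*k**3 + 2*k**2 - k - 2)/16.
Get s_k = R·t_k = k*(-4*k**3 - 2*k**2 + k + 2) with R(k) = B(k−1)f(k)/C(k) = k*(4*k**3 + 2*k**2 - k - 2)/(16*k**3 + 30*k**2 + 20*k + 3).
Verify: -16*k**3 - 30*k**2 - 20*k - 3 matches t_k.
Evaluate s at k=7 and k=0: -10227 and 0; difference -10227.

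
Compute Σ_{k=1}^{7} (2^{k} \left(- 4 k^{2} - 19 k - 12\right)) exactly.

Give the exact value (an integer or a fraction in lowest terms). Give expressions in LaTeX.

r(k) = 2*(4*k**2 + 27*k + 35)/(4*k**2 + 19*k + 12) after simplifying.
Take A(k)=2, B(k)=1, C(k)=k**2 + 19*k/4 + 3.
Key eq: (2)·f(k+1) = (1)·f(k) + (k**2 + 19*k/4 + 3).
Bound: deg f ≤ 2.
A polynomial solution: f(k) = (4*k**2 + 3*k - 2)/4.
Certificate R = B(k−1)f/C = (4*k**2 + 3*k - 2)/((k + 4)*(4*k + 3)) gives s_k = 2**k*(-4*k**2 - 3*k + 2).
Check: Δs_k = 2**k*(-4*k**2 - 19*k - 12). ✓
Σ_(k=1)^(7) t_k = s_(8) − s_(1) = -71168 − (-10) = -71158.

Σ = -71158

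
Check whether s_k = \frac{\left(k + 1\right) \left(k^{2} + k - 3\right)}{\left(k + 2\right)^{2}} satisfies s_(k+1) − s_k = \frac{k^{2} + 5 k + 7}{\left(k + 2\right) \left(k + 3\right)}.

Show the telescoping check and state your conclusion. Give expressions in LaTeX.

s_(k+1) = (k + 2)*(k + (k + 1)**2 - 2)/(k + 3)**2
s_(k+1) − s_k = (k**4 + 10*k**3 + 35*k**2 + 48*k + 19)/(k**4 + 10*k**3 + 37*k**2 + 60*k + 36)
(s_(k+1) − s_k) − t_k = (-3*k**2 - 17*k - 23)/(k**4 + 10*k**3 + 37*k**2 + 60*k + 36)

Invalid: residual \frac{- 3 k^{2} - 17 k - 23}{k^{4} + 10 k^{3} + 37 k^{2} + 60 k + 36} ≠ 0.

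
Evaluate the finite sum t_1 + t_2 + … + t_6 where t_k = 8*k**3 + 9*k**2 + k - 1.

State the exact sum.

Σ = 4362

The ratio is (k + 8*(k + 1)**3 + 9*(k + 1)**2)/(8*k**3 + 9*k**2 + k - 1).
Factor: A=1; B=1; C=k**3 + 9*k**2/8 + k/8 - 1/8.
Key eq: (1)·f(k+1) = (1)·f(k) + (k**3 + 9*k**2/8 + k/8 - 1/8).
Degrees (0,0,3) ⇒ d ≤ 4.
Match coefficients ⇒ f(k) = k**2*(2*k**2 - k - 2)/8.
Then R = B(k−1)f/C = k**2*(2*k**2 - k - 2)/(8*k**3 + 9*k**2 + k - 1), so s_k = R(k)·t_k = k**2*(2*k**2 - k - 2).
s_(k+1) − s_k = 8*k**3 + 9*k**2 + k - 1 = t_k.
Sum = s_(7) − s_(1); s_(7) = 4361, s_(1) = -1 ⇒ 4362.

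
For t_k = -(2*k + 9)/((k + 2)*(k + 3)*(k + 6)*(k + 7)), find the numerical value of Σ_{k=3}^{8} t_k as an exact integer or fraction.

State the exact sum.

Σ = -8/495

The ratio is (k + 2)*(k + 6)*(2*k + 11)/((k + 4)*(k + 8)*(2*k + 9)).
A = k + 2, B = k + 8, C = k**3 + 27*k**2/2 + 121*k/2 + 90.
Set up (k + 2)·f(k+1) − (k + 7)·f(k) − (k**3 + 27*k**2/2 + 121*k/2 + 90) = 0.
deg f ≤ 5 (via 1,1,3).
Solving with deg f ≤ 5: f(k) = k*(k + 3)*(k + 4)*(k + 5)*(k + 8)/24.
R(k) = B(k−1)·f(k)/C(k) = k*(k + 3)*(k + 7)*(k + 8)/(12*(2*k + 9)); s_k = R·t_k = k*(-k - 8)/(12*(k**2 + 8*k + 12)).
Check: Δs_k = (-2*k - 9)/(k**4 + 18*k**3 + 113*k**2 + 288*k + 252). ✓
Evaluate s at k=9 and k=3: -17/220 and -11/180; difference -8/495.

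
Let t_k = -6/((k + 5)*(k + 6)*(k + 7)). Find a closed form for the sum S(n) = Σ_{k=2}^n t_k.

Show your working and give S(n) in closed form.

r(k) = (k + 5)/(k + 8) after simplifying.
A = k + 5, B = k + 8, C = 1.
Need (k + 5)·f(k+1) − (k + 7)·f(k) = 1.
Bound: deg f ≤ 2.
Solving with deg f ≤ 2: f(k) = k*(k + 11)/60.
Certificate R = B(k−1)f/C = k*(k + 7)*(k + 11)/60 gives s_k = k*(-k - 11)/(10*(k + 5)*(k + 6)).
Check: Δs_k = -6/(k**3 + 18*k**2 + 107*k + 210). ✓
Telescope: S(n) = s_(n+1) − s_(2) = (-n**2 - 13*n - 12)/(10*(n**2 + 13*n + 42)) − (-13/280) = 3*(-n**2 - 13*n + 14)/(56*(n**2 + 13*n + 42)).

S(n) = 3*(-n**2 - 13*n + 14)/(56*(n**2 + 13*n + 42))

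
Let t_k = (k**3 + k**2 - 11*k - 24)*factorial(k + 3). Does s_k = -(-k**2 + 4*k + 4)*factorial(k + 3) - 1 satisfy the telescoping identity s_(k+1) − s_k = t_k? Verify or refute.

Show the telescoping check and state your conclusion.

Valid — Δs_k = t_k.

s_(k+1) = -(4*k - (k + 1)**2 + 8)*factorial(k + 4) - 1
s_(k+1) − s_k = (k**3 + k**2 - 11*k - 24)*factorial(k + 3)
(s_(k+1) − s_k) − t_k = 0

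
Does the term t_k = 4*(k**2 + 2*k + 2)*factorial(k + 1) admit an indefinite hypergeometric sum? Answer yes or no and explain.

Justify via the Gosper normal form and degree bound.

Yes. s_k = 4*k*factorial(k + 1).

t_(k+1)/t_k = (k + 2)*(2*k + (k + 1)**2 + 4)/(k**2 + 2*k + 2).
Take A(k)=k + 2, B(k)=1, C(k)=k**2 + 2*k + 2.
f must satisfy (k + 2)·f(k+1) − (1)·f(k) = k**2 + 2*k + 2.
From deg A=1, deg B=0, deg C=2: d=1.
Solving with deg f ≤ 1: f(k) = k.
Get s_k = R·t_k = 4*k*factorial(k + 1) with R(k) = B(k−1)f(k)/C(k) = k/(k**2 + 2*k + 2).
Verify: 4*(k**2 + 2*k + 2)*factorial(k + 1) matches t_k.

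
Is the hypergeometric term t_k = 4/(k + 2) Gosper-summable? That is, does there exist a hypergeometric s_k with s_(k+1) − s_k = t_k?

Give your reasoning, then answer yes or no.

No — t_k has no hypergeometric antidifference.

The ratio is (k + 2)/(k + 3).
Normal form (A,B,C) = (k + 2, k + 3, 1).
Need (k + 2)·f(k+1) − (k + 2)·f(k) = 1.
deg f ≤ 0 (via 1,1,0).
Put f(k) = c0: A·f(k+1) − B(k−1)·f(k) − C = -1; need -1 = 0 — inconsistent ⇒ no f, not summable.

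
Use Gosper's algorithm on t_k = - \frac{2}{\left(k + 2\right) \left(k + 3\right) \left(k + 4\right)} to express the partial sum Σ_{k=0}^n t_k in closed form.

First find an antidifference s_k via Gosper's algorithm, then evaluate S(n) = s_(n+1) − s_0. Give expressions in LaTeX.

S(n) = \frac{- n^{2} - 7 n - 6}{6 \left(n^{2} + 7 n + 12\right)}

t_(k+1)/t_k = (k + 2)/(k + 5).
Gosper form: A/B · C(k+1)/C(k) with A=k + 2, B=k + 5, C=1.
Solve (k + 2)·f(k+1) − (k + 4)·f(k) = 1.
d = 2 from the (1,1,0) case.
Match coefficients ⇒ f(k) = k*(k + 5)/12.
Get s_k = R·t_k = k*(-k - 5)/(6*(k + 2)*(k + 3)) with R(k) = B(k−1)f(k)/C(k) = k*(k + 4)*(k + 5)/12.
Check: Δs_k = -2/(k**3 + 9*k**2 + 26*k + 24). ✓
Telescope: S(n) = s_(n+1) − s_(0) = (-n**2 - 7*n - 6)/(6*(n**2 + 7*n + 12)) − (0) = (-n**2 - 7*n - 6)/(6*(n**2 + 7*n + 12)).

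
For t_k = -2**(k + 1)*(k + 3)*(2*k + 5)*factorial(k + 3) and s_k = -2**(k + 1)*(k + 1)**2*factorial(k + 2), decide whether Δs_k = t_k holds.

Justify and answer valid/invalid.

s_(k+1) = -2**(k + 2)*(k + 2)**2*factorial(k + 3)
s_(k+1) − s_k = -2**(k + 1)*(2*k**3 + 13*k**2 + 30*k + 23)*factorial(k + 2)
(s_(k+1) − s_k) − t_k = 2**(k + 2)*(2*k**2 + 9*k + 11)*factorial(k + 2)

Invalid: residual 2**(k + 2)*(2*k**2 + 9*k + 11)*factorial(k + 2) ≠ 0.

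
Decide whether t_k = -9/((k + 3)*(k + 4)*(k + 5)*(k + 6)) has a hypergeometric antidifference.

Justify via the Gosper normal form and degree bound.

Yes. s_k = k*(-k**2 - 12*k - 47)/(20*(k + 3)*(k + 4)*(k + 5)).

Step 1: r(k) = (k + 3)/(k + 7).
Take A(k)=k + 3, B(k)=k + 7, C(k)=1.
Need (k + 3)·f(k+1) − (k + 6)·f(k) = 1.
From deg A=1, deg B=1, deg C=0: d=3.
A polynomial solution: f(k) = k*(k**2 + 12*k + 47)/180.
Then R = B(k−1)f/C = k*(k + 6)*(k**2 + 12*k + 47)/180, so s_k = R(k)·t_k = k*(-k**2 - 12*k - 47)/(20*(k + 3)*(k + 4)*(k + 5)).
s_(k+1) − s_k = -9/(k**4 + 18*k**3 + 119*k**2 + 342*k + 360) = t_k.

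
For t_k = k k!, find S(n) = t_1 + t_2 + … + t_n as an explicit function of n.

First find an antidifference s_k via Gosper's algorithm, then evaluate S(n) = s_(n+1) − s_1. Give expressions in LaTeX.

r(k) = (k + 1)**2/k after simplifying.
Gosper form: A/B · C(k+1)/C(k) with A=k + 1, B=1, C=k.
Need (k + 1)·f(k+1) − (1)·f(k) = k.
From deg A=1, deg B=0, deg C=1: d=0.
Solving with deg f ≤ 0: f(k) = 1.
So s_k = (B(k−1)f/C)·t_k = (1/k)·t_k = factorial(k).
Check: Δs_k = k*factorial(k). ✓
Evaluate: s_(n+1) = factorial(n + 1); subtract s_(1) = 1 ⇒ S(n) = n*factorial(n) + factorial(n) - 1.

S(n) = n n! + n! - 1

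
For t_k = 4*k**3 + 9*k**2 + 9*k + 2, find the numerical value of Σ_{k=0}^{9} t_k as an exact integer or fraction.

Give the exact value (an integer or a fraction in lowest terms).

Σ = 11090

t_(k+1)/t_k = (4*k**3 + 21*k**2 + 39*k + 24)/(4*k**3 + 9*k**2 + 9*k + 2).
A = 1, B = 1, C = k**3 + 9*k**2/4 + 9*k/4 + 1/2.
Solve (1)·f(k+1) − (1)·f(k) = k**3 + 9*k**2/4 + 9*k/4 + 1/2.
d = 4 from the (0,0,3) case.
A polynomial solution: f(k) = k*(k**3 + k**2 + k - 1)/4.
Certificate R = B(k−1)f/C = k*(k**3 + k**2 + k - 1)/(4*k**3 + 9*k**2 + 9*k + 2) gives s_k = k*(k**3 + k**2 + k - 1).
s_(k+1) − s_k = 4*k**3 + 9*k**2 + 9*k + 2 = t_k.
Telescoping: Σ = s_(10) − s_(0) = 11090 − (0) = 11090.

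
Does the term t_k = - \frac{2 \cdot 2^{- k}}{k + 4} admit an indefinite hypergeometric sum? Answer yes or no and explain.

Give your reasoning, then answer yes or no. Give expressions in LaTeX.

The ratio is (k + 4)/(2*(k + 5)).
Take A(k)=k/2 + 2, B(k)=k + 5, C(k)=1.
f must satisfy (k/2 + 2)·f(k+1) − (k + 4)·f(k) = 1.
deg f ≤ -1 (via 1,1,0).
deg f ≤ -1 is impossible — no certificate.

No; the degree bound rules out any f.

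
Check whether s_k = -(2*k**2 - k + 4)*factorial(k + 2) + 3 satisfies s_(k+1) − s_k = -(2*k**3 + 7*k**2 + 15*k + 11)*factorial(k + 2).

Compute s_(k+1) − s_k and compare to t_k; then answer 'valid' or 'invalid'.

valid (s_(k+1) − s_k reduces to t_k)

s_(k+1) = -(-k + 2*(k + 1)**2 + 3)*factorial(k + 3) + 3
s_(k+1) − s_k = -(2*k**3 + 7*k**2 + 15*k + 11)*factorial(k + 2)
(s_(k+1) − s_k) − t_k = 0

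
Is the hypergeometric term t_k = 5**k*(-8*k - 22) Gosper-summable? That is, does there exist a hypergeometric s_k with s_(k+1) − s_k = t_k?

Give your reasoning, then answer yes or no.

Compute t_(k+1)/t_k: get 5*(4*k + 15)/(4*k + 11).
Normal form (A,B,C) = (5, 1, k + 11/4).
f must satisfy (5)·f(k+1) − (1)·f(k) = k + 11/4.
deg f ≤ 1 (via 0,0,1).
Match coefficients ⇒ f(k) = (2*k + 3)/8.
R(k) = B(k−1)·f(k)/C(k) = (2*k + 3)/(2*(4*k + 11)); s_k = R·t_k = 5**k*(-2*k - 3).
s_(k+1) − s_k = 5**k*(-8*k - 22) = t_k.

Yes. s_k = 5**k*(-2*k - 3).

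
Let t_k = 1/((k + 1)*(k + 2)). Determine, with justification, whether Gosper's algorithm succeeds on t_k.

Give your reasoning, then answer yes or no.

Yes. s_k = k/(k + 1).

The ratio is (k + 1)/(k + 3).
A = k + 1, B = k + 3, C = 1.
Need (k + 1)·f(k+1) − (k + 2)·f(k) = 1.
Degrees (1,1,0) ⇒ d ≤ 1.
A polynomial solution: f(k) = k.
So s_k = (B(k−1)f/C)·t_k = (k*(k + 2))·t_k = k/(k + 1).
Check: Δs_k = 1/(k**2 + 3*k + 2). ✓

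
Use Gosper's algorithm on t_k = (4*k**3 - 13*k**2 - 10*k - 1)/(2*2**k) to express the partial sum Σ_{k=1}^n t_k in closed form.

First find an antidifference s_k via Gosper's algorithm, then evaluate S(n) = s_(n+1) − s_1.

S(n) = 2**(-n - 1)*(5*2**n - 4*n**3 - 11*n**2 - 10*n - 5)

r(k) = (4*k**3 - k**2 - 24*k - 20)/(2*(4*k**3 - 13*k**2 - 10*k - 1)) after simplifying.
A = 1/2, B = 1, C = k**3 - 13*k**2/4 - 5*k/2 - 1/4.
Need (1/2)·f(k+1) − (1)·f(k) = k**3 - 13*k**2/4 - 5*k/2 - 1/4.
deg f ≤ 3 (via 0,0,3).
A polynomial solution: f(k) = -(4*k**3 - k**2 + 2)/2.
Get s_k = R·t_k = (-4*k**3 + k**2 - 2)/2**k with R(k) = B(k−1)f(k)/C(k) = -2*(4*k**3 - k**2 + 2)/(4*k**3 - 13*k**2 - 10*k - 1).
Δs = (4*k**3 - 13*k**2 - 10*k - 1)/(2*2**k), as required.
Telescope: S(n) = s_(n+1) − s_(1) = 2**(-n - 1)*(-4*n**3 - 11*n**2 - 10*n - 5) − (-5/2) = 2**(-n - 1)*(5*2**n - 4*n**3 - 11*n**2 - 10*n - 5).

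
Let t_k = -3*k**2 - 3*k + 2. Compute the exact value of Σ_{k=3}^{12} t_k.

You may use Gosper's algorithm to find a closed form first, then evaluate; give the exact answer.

Σ = -2140

Compute t_(k+1)/t_k: get (3*k**2 + 9*k + 4)/(3*k**2 + 3*k - 2).
Gosper form: A/B · C(k+1)/C(k) with A=1, B=1, C=k**2 + k - 2/3.
Key eq: (1)·f(k+1) = (1)·f(k) + (k**2 + k - 2/3).
From deg A=0, deg B=0, deg C=2: d=3.
Coefficient equations give f(k) = k*(k**2 - 3)/3.
R(k) = B(k−1)·f(k)/C(k) = k*(k**2 - 3)/(3*k**2 + 3*k - 2); s_k = R·t_k = k*(3 - k**2).
Verify: -3*k**2 - 3*k + 2 matches t_k.
Sum = s_(13) − s_(3); s_(13) = -2158, s_(3) = -18 ⇒ -2140.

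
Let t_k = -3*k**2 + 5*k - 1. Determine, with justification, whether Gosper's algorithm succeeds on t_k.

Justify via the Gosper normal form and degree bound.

Yes. s_k = k*(-k**2 + 4*k - 4).

Compute t_(k+1)/t_k: get (3*k**2 + k - 1)/(3*k**2 - 5*k + 1).
Gosper form: A/B · C(k+1)/C(k) with A=1, B=1, C=k**2 - 5*k/3 + 1/3.
f must satisfy (1)·f(k+1) − (1)·f(k) = k**2 - 5*k/3 + 1/3.
d = 3 from the (0,0,2) case.
Coefficient equations give f(k) = k*(k - 2)**2/3.
Then R = B(k−1)f/C = k*(k - 2)**2/(3*k**2 - 5*k + 1), so s_k = R(k)·t_k = k*(-k**2 + 4*k - 4).
s_(k+1) − s_k = -3*k**2 + 5*k - 1 = t_k.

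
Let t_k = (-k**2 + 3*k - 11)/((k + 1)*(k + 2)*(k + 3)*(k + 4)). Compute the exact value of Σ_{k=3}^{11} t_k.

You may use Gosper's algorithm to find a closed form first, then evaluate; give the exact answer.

Σ = -197/3640

Compute t_(k+1)/t_k: get (k**3 + 8*k + 9)/(k**3 + 2*k**2 - 4*k + 55).
Normal form (A,B,C) = (k + 1, k + 5, k**2 - 3*k + 11).
f must satisfy (k + 1)·f(k+1) − (k + 4)·f(k) = k**2 - 3*k + 11.
deg f ≤ 3 (via 1,1,2).
Coefficient equations give f(k) = k*(2*k**2 + 9*k + 22)/3.
Certificate R = B(k−1)f/C = k*(k + 4)*(2*k**2 + 9*k + 22)/(3*(k**2 - 3*k + 11)) gives s_k = k*(-2*k**2 - 9*k - 22)/(3*(k + 1)*(k + 2)*(k + 3)).
Verify: (-k**2 + 3*k - 11)/(k**4 + 10*k**3 + 35*k**2 + 50*k + 24) matches t_k.
Σ_(k=3)^(11) t_k = s_(12) − s_(3) = -836/1365 − (-67/120) = -197/3640.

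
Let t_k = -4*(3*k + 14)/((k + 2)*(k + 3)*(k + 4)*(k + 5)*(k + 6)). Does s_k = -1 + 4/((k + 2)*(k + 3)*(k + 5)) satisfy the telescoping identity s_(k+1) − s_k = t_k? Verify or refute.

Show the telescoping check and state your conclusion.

s_(k+1) = -1 + 4/((k + 3)*(k + 4)*(k + 6))
s_(k+1) − s_k = 4*(-3*k - 14)/(k**5 + 20*k**4 + 155*k**3 + 580*k**2 + 1044*k + 720)
(s_(k+1) − s_k) − t_k = 0

valid; difference matches t_k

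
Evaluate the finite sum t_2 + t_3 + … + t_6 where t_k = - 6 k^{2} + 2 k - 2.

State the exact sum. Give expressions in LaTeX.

The ratio is (-k + 3*(k + 1)**2)/(3*k**2 - k + 1).
So A=1 and B=1, with C=k**2 - k/3 + 1/3.
Key eq: (1)·f(k+1) = (1)·f(k) + (k**2 - k/3 + 1/3).
d = 3 from the (0,0,2) case.
Coefficient equations give f(k) = k*(k**2 - 2*k + 2)/3.
Get s_k = R·t_k = 2*k*(-k**2 + 2*k - 2) with R(k) = B(k−1)f(k)/C(k) = k*(k**2 - 2*k + 2)/(3*k**2 - k + 1).
s_(k+1) − s_k = -6*k**2 + 2*k - 2 = t_k.
Sum = s_(7) − s_(2); s_(7) = -518, s_(2) = -8 ⇒ -510.

Σ = -510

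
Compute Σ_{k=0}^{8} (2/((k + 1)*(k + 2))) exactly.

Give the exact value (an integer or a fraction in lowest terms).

Σ = 9/5

r(k) = (k + 1)/(k + 3) after simplifying.
Take A(k)=k + 1, B(k)=k + 3, C(k)=1.
f must satisfy (k + 1)·f(k+1) − (k + 2)·f(k) = 1.
d = 1 from the (1,1,0) case.
Coefficient equations give f(k) = k.
R(k) = B(k−1)·f(k)/C(k) = k*(k + 2); s_k = R·t_k = 2*k/(k + 1).
Verify: 2/(k**2 + 3*k + 2) matches t_k.
Telescoping: Σ = s_(9) − s_(0) = 9/5 − (0) = 9/5.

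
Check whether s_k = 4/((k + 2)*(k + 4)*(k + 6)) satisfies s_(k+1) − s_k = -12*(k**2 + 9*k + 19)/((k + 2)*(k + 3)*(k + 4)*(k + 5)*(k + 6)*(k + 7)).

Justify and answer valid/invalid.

valid (s_(k+1) − s_k reduces to t_k)

s_(k+1) = 4/((k + 3)*(k + 5)*(k + 7))
s_(k+1) − s_k = 4/((k + 3)*(k + 5)*(k + 7)) - 4/((k + 2)*(k + 4)*(k + 6))
(s_(k+1) − s_k) − t_k = 0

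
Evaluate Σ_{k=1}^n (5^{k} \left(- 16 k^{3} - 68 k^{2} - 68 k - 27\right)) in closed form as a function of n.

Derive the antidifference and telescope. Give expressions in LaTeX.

S(n) = - 20 \cdot 5^{n} n^{3} - 70 \cdot 5^{n} n^{2} - 65 \cdot 5^{n} n - 30 \cdot 5^{n} + 30

Step 1: r(k) = 5*(16*k**3 + 116*k**2 + 252*k + 179)/(16*k**3 + 68*k**2 + 68*k + 27).
So A=5 and B=1, with C=k**3 + 17*k**2/4 + 17*k/4 + 27/16.
Solve (5)·f(k+1) − (1)·f(k) = k**3 + 17*k**2/4 + 17*k/4 + 27/16.
Bound: deg f ≤ 3.
Match coefficients ⇒ f(k) = (4*k**3 + 2*k**2 - 3*k + 3)/16.
So s_k = (B(k−1)f/C)·t_k = ((4*k**3 + 2*k**2 - 3*k + 3)/(16*k**3 + 68*k**2 + 68*k + 27))·t_k = 5**k*(-4*k**3 - 2*k**2 + 3*k - 3).
Δs = 5**k*(-16*k**3 - 68*k**2 - 68*k - 27), as required.
Evaluate: s_(n+1) = 5**(n + 1)*(-4*n**3 - 14*n**2 - 13*n - 6); subtract s_(1) = -30 ⇒ S(n) = -20*5**n*n**3 - 70*5**n*n**2 - 65*5**n*n - 30*5**n + 30.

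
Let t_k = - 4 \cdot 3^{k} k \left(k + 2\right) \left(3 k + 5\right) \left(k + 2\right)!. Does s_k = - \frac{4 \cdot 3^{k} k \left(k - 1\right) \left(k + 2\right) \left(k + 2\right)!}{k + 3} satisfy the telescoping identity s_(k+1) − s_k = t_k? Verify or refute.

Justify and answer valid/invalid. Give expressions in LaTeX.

s_(k+1) = -12*3**k*k*(k + 1)*(k + 3)*factorial(k + 3)/(k + 4)
s_(k+1) − s_k = -4*3**k*k*(3*k**4 + 29*k**3 + 103*k**2 + 160*k + 89)*factorial(k + 2)/((k + 3)*(k + 4))
(s_(k+1) − s_k) − t_k = 4*3**k*k*(3*k**3 + 20*k**2 + 42*k + 31)*factorial(k + 2)/((k + 3)*(k + 4))

Invalid: residual \frac{4 \cdot 3^{k} k \left(3 k^{3} + 20 k^{2} + 42 k + 31\right) \left(k + 2\right)!}{\left(k + 3\right) \left(k + 4\right)} ≠ 0.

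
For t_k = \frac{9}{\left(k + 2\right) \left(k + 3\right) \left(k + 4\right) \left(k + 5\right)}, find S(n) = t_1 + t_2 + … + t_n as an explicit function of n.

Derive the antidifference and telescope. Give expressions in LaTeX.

r(k) = (k + 2)/(k + 6) after simplifying.
Normal form (A,B,C) = (k + 2, k + 6, 1).
f must satisfy (k + 2)·f(k+1) − (k + 5)·f(k) = 1.
deg f ≤ 3 (via 1,1,0).
Coefficient equations give f(k) = k*(k**2 + 9*k + 26)/72.
Get s_k = R·t_k = k*(k**2 + 9*k + 26)/(8*(k + 2)*(k + 3)*(k + 4)) with R(k) = B(k−1)f(k)/C(k) = k*(k + 5)*(k**2 + 9*k + 26)/72.
Verify: 9/(k**4 + 14*k**3 + 71*k**2 + 154*k + 120) matches t_k.
Σ_(k=1)^n t_k = s_(n+1) − s_(1) = ((n**3 + 12*n**2 + 47*n + 36)/(8*(n**3 + 12*n**2 + 47*n + 60))) − (3/40), i.e. n*(n**2 + 12*n + 47)/(20*(n**3 + 12*n**2 + 47*n + 60)).

S(n) = \frac{n \left(n^{2} + 12 n + 47\right)}{20 \left(n^{3} + 12 n^{2} + 47 n + 60\right)}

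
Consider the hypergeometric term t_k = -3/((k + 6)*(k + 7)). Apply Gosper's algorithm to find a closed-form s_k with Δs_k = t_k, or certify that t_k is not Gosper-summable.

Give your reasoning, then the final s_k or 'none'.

s_k = -k/(2*k + 12)

r(k) = (k + 6)/(k + 8) after simplifying.
Take A(k)=k + 6, B(k)=k + 8, C(k)=1.
Solve (k + 6)·f(k+1) − (k + 7)·f(k) = 1.
d = 1 from the (1,1,0) case.
Match coefficients ⇒ f(k) = k/6.
R(k) = B(k−1)·f(k)/C(k) = k*(k + 7)/6; s_k = R·t_k = -k/(2*k + 12).
s_(k+1) − s_k = -3/(k**2 + 13*k + 42) = t_k.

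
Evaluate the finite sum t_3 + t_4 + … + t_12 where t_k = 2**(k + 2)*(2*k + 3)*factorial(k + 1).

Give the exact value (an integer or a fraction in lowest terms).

Σ = 2856658246040832

The ratio is 2*(k + 2)*(2*k + 5)/(2*k + 3).
A = 2*k + 4, B = 1, C = k + 3/2.
Solve (2*k + 4)·f(k+1) − (1)·f(k) = k + 3/2.
d = 0 from the (1,0,1) case.
A polynomial solution: f(k) = 1/2.
Get s_k = R·t_k = 2**(k + 2)*factorial(k + 1) with R(k) = B(k−1)f(k)/C(k) = 1/(2*k + 3).
Verify: 2**(k + 2)*(2*k + 3)*factorial(k + 1) matches t_k.
Telescoping: Σ = s_(13) − s_(3) = 2856658246041600 − (768) = 2856658246040832.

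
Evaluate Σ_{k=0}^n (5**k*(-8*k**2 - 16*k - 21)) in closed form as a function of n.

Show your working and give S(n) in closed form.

Compute t_(k+1)/t_k: get 5*(8*k**2 + 32*k + 45)/(8*k**2 + 16*k + 21).
Factor: A=5; B=1; C=k**2 + 2*k + 21/8.
Need (5)·f(k+1) − (1)·f(k) = k**2 + 2*k + 21/8.
deg f ≤ 2 (via 0,0,2).
Solve for f: f(k) = (2*k**2 - k + 4)/8 (degree 2 ≤ 2).
R(k) = B(k−1)·f(k)/C(k) = (2*k**2 - k + 4)/(8*k**2 + 16*k + 21); s_k = R·t_k = 5**k*(-2*k**2 + k - 4).
Verify: 5**k*(-8*k**2 - 16*k - 21) matches t_k.
Evaluate: s_(n+1) = 5**(n + 1)*(-2*n**2 - 3*n - 5); subtract s_(0) = -4 ⇒ S(n) = -10*5**n*n**2 - 15*5**n*n - 25*5**n + 4.

S(n) = -10*5**n*n**2 - 15*5**n*n - 25*5**n + 4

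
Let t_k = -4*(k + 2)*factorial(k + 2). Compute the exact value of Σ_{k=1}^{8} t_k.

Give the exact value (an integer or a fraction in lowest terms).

Step 1: r(k) = (k + 3)**2/(k + 2).
A = k + 3, B = 1, C = k + 2.
Need (k + 3)·f(k+1) − (1)·f(k) = k + 2.
Degrees (1,0,1) ⇒ d ≤ 0.
Coefficient equations give f(k) = 1.
R(k) = B(k−1)·f(k)/C(k) = 1/(k + 2); s_k = R·t_k = -4*factorial(k + 2).
Check: Δs_k = -4*(k + 2)*factorial(k + 2). ✓
Σ_(k=1)^(8) t_k = s_(9) − s_(1) = -159667200 − (-24) = -159667176.

Σ = -159667176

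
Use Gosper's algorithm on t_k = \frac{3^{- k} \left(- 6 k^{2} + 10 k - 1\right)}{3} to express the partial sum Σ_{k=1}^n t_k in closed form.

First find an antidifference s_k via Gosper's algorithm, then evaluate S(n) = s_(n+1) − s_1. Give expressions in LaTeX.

r(k) = (6*k**2 + 2*k - 3)/(3*(6*k**2 - 10*k + 1)) after simplifying.
So A=1/3 and B=1, with C=k**2 - 5*k/3 + 1/6.
Solve (1/3)·f(k+1) − (1)·f(k) = k**2 - 5*k/3 + 1/6.
From deg A=0, deg B=0, deg C=2: d=2.
Coefficient equations give f(k) = -(3*k**2 - 2*k + 1)/2.
Then R = B(k−1)f/C = -3*(3*k**2 - 2*k + 1)/(6*k**2 - 10*k + 1), so s_k = R(k)·t_k = (3*k**2 - 2*k + 1)/3**k.
Check: Δs_k = (-6*k**2 + 10*k - 1)/(3*3**k). ✓
s_(n+1) = 3**(-n - 1)*(3*n**2 + 4*n + 2) and s_(1) = 2/3, so S(n) = 3**(-n - 1)*(-2*3**n + 3*n**2 + 4*n + 2).

S(n) = 3^{- n - 1} \left(- 2 \cdot 3^{n} + 3 n^{2} + 4 n + 2\right)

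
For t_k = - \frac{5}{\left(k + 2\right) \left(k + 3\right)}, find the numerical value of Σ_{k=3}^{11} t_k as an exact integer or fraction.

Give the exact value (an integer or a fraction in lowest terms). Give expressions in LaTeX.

Compute t_(k+1)/t_k: get (k + 2)/(k + 4).
A = k + 2, B = k + 4, C = 1.
Need (k + 2)·f(k+1) − (k + 3)·f(k) = 1.
deg f ≤ 1 (via 1,1,0).
Coefficient equations give f(k) = k/2.
R(k) = B(k−1)·f(k)/C(k) = k*(k + 3)/2; s_k = R·t_k = -5*k/(2*k + 4).
Δs = -5/(k**2 + 5*k + 6), as required.
Telescoping: Σ = s_(12) − s_(3) = -15/7 − (-3/2) = -9/14.

Σ = -9/14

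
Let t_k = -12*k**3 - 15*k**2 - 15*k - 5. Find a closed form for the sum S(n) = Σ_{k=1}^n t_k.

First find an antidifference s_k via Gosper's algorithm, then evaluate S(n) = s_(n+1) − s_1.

S(n) = n*(-3*n**3 - 11*n**2 - 18*n - 15)

The ratio is (12*k**3 + 51*k**2 + 81*k + 47)/(12*k**3 + 15*k**2 + 15*k + 5).
So A=1 and B=1, with C=k**3 + 5*k**2/4 + 5*k/4 + 5/12.
Solve (1)·f(k+1) − (1)·f(k) = k**3 + 5*k**2/4 + 5*k/4 + 5/12.
Bound: deg f ≤ 4.
Coefficient equations give f(k) = k**2*(3*k**2 - k + 3)/12.
R(k) = B(k−1)·f(k)/C(k) = k**2*(3*k**2 - k + 3)/(12*k**3 + 15*k**2 + 15*k + 5); s_k = R·t_k = k**2*(-3*k**2 + k - 3).
Verify: -12*k**3 - 15*k**2 - 15*k - 5 matches t_k.
s_(n+1) = -3*n**4 - 11*n**3 - 18*n**2 - 15*n - 5 and s_(1) = -5, so S(n) = n*(-3*n**3 - 11*n**2 - 18*n - 15).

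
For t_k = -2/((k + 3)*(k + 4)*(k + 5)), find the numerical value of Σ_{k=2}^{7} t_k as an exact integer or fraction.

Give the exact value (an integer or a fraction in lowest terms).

The ratio is (k + 3)/(k + 6).
Factor: A=k + 3; B=k + 6; C=1.
Set up (k + 3)·f(k+1) − (k + 5)·f(k) − (1) = 0.
From deg A=1, deg B=1, deg C=0: d=2.
Coefficient equations give f(k) = k*(k + 7)/24.
Get s_k = R·t_k = k*(-k - 7)/(12*(k + 3)*(k + 4)) with R(k) = B(k−1)f(k)/C(k) = k*(k + 5)*(k + 7)/24.
Verify: -2/(k**3 + 12*k**2 + 47*k + 60) matches t_k.
Telescoping: Σ = s_(8) − s_(2) = -5/66 − (-1/20) = -17/660.

Σ = -17/660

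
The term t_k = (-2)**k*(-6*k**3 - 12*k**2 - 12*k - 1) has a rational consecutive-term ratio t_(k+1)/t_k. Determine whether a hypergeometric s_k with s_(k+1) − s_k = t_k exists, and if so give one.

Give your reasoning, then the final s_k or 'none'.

The ratio is 2*(-6*k**3 - 30*k**2 - 54*k - 31)/(6*k**3 + 12*k**2 + 12*k + 1).
So A=-2 and B=1, with C=k**3 + 2*k**2 + 2*k + 1/6.
Need (-2)·f(k+1) − (1)·f(k) = k**3 + 2*k**2 + 2*k + 1/6.
d = 3 from the (0,0,3) case.
Solve for f: f(k) = -(2*k**3 - 1)/6 (degree 3 ≤ 3).
Get s_k = R·t_k = (-2)**k*(2*k**3 - 1) with R(k) = B(k−1)f(k)/C(k) = -(2*k**3 - 1)/(6*k**3 + 12*k**2 + 12*k + 1).
s_(k+1) − s_k = (-2)**k*(-2*k**3 - 4*(k + 1)**3 + 3) = t_k.

s_k = (-2)**k*(2*k**3 - 1)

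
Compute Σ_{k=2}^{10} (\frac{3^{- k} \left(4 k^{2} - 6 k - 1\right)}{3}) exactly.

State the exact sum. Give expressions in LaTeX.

r(k) = (4*k**2 + 2*k - 3)/(3*(4*k**2 - 6*k - 1)) after simplifying.
Normal form (A,B,C) = (1/3, 1, k**2 - 3*k/2 - 1/4).
Key eq: (1/3)·f(k+1) = (1)·f(k) + (k**2 - 3*k/2 - 1/4).
Bound: deg f ≤ 2.
Coefficient equations give f(k) = -3*k*(2*k - 1)/4.
Get s_k = R·t_k = k*(1 - 2*k)/3**k with R(k) = B(k−1)f(k)/C(k) = -3*k*(2*k - 1)/(4*k**2 - 6*k - 1).
Check: Δs_k = (4*k**2 - 6*k - 1)/(3*3**k). ✓
Σ_(k=2)^(10) t_k = s_(11) − s_(2) = -77/59049 − (-2/3) = 39289/59049.

Σ = 39289/59049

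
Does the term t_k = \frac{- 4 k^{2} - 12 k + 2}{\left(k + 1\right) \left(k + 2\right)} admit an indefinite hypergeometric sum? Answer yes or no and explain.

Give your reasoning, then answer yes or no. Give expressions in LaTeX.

Yes. s_k = \frac{2 k \left(3 - 2 k\right)}{k + 1}.

Ratio r(k) = (k + 1)*(6*k + 2*(k + 1)**2 + 5)/((k + 3)*(2*k**2 + 6*k - 1)).
Gosper form: A/B · C(k+1)/C(k) with A=k + 1, B=k + 3, C=k**2 + 3*k - 1/2.
f must satisfy (k + 1)·f(k+1) − (k + 2)·f(k) = k**2 + 3*k - 1/2.
Bound: deg f ≤ 2.
Solve for f: f(k) = k*(2*k - 3)/2 (degree 2 ≤ 2).
Certificate R = B(k−1)f/C = k*(k + 2)*(2*k - 3)/(2*k**2 + 6*k - 1) gives s_k = 2*k*(3 - 2*k)/(k + 1).
Check: Δs_k = 2*(-2*k**2 - 6*k + 1)/(k**2 + 3*k + 2). ✓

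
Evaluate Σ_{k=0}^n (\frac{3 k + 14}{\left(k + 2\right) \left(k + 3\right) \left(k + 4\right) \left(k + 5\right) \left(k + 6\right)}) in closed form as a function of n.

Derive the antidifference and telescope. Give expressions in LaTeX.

S(n) = \frac{n^{3} + 13 n^{2} + 54 n + 42}{30 \left(n^{3} + 13 n^{2} + 54 n + 72\right)}

r(k) = (k + 2)*(3*k + 17)/((k + 7)*(3*k + 14)) after simplifying.
Factor: A=k + 2; B=k + 7; C=k + 14/3.
f must satisfy (k + 2)·f(k+1) − (k + 6)·f(k) = k + 14/3.
Degrees (1,1,1) ⇒ d ≤ 4.
Solve for f: f(k) = k*(k + 4)*(k**2 + 10*k + 31)/90 (degree 4 ≤ 4).
R(k) = B(k−1)·f(k)/C(k) = k*(k + 4)*(k + 6)*(k**2 + 10*k + 31)/(30*(3*k + 14)); s_k = R·t_k = k*(k**2 + 10*k + 31)/(30*(k**3 + 10*k**2 + 31*k + 30)).
Verify: (3*k + 14)/(k**5 + 20*k**4 + 155*k**3 + 580*k**2 + 1044*k + 720) matches t_k.
Σ_(k=0)^n t_k = s_(n+1) − s_(0) = ((n**3 + 13*n**2 + 54*n + 42)/(30*(n**3 + 13*n**2 + 54*n + 72))) − (0), i.e. (n**3 + 13*n**2 + 54*n + 42)/(30*(n**3 + 13*n**2 + 54*n + 72)).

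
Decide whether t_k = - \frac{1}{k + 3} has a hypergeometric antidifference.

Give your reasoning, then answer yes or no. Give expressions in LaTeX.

t_(k+1)/t_k = (k + 3)/(k + 4).
Normal form (A,B,C) = (k + 3, k + 4, 1).
f must satisfy (k + 3)·f(k+1) − (k + 3)·f(k) = 1.
From deg A=1, deg B=1, deg C=0: d=0.
Generic f = c0 gives residual -1; -1 = 0 cannot hold, so t_k is not Gosper-summable.

No — t_k has no hypergeometric antidifference.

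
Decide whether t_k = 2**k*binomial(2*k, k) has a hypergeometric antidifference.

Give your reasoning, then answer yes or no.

No — negative degree bound, so no certificate f.

The ratio is 4*(2*k + 1)/(k + 1).
Gosper form: A/B · C(k+1)/C(k) with A=8*k + 4, B=k + 1, C=1.
Need (8*k + 4)·f(k+1) − (k)·f(k) = 1.
Degrees (1,1,0) ⇒ d ≤ -1.
deg f ≤ -1 is impossible — no certificate.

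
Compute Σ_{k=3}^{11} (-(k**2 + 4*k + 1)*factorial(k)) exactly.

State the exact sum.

Ratio r(k) = (k + 1)*(4*k + (k + 1)**2 + 5)/(k**2 + 4*k + 1).
So A=k + 1 and B=1, with C=k**2 + 4*k + 1.
Set up (k + 1)·f(k+1) − (1)·f(k) − (k**2 + 4*k + 1) = 0.
deg f ≤ 1 (via 1,0,2).
Solve for f: f(k) = k + 3 (degree 1 ≤ 1).
Certificate R = B(k−1)f/C = (k + 3)/(k**2 + 4*k + 1) gives s_k = -(k + 3)*factorial(k).
Δs = -(k**2 + 4*k + 1)*factorial(k), as required.
Telescoping: Σ = s_(12) − s_(3) = -7185024000 − (-36) = -7185023964.

Σ = -7185023964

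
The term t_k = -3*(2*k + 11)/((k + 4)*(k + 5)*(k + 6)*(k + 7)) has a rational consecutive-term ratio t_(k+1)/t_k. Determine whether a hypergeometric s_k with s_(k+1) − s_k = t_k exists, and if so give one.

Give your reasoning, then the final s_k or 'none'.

s_k = k*(-k - 10)/(8*(k**2 + 10*k + 24))

r(k) = (k + 4)*(2*k + 13)/((k + 8)*(2*k + 11)) after simplifying.
So A=k + 4 and B=k + 8, with C=k + 11/2.
Need (k + 4)·f(k+1) − (k + 7)·f(k) = k + 11/2.
deg f ≤ 3 (via 1,1,1).
A polynomial solution: f(k) = k*(k + 5)*(k + 10)/48.
So s_k = (B(k−1)f/C)·t_k = (k*(k + 5)*(k + 7)*(k + 10)/(24*(2*k + 11)))·t_k = k*(-k - 10)/(8*(k**2 + 10*k + 24)).
s_(k+1) − s_k = 3*(-2*k - 11)/(k**4 + 22*k**3 + 179*k**2 + 638*k + 840) = t_k.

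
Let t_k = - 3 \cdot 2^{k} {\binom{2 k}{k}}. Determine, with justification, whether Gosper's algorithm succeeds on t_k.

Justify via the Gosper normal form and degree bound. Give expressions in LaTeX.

No — t_k has no hypergeometric antidifference.

Ratio r(k) = 4*(2*k + 1)/(k + 1).
So A=8*k + 4 and B=k + 1, with C=1.
Solve (8*k + 4)·f(k+1) − (k)·f(k) = 1.
d = -1 from the (1,1,0) case.
d = -1 < 0 ⇒ no nonzero polynomial f; not summable.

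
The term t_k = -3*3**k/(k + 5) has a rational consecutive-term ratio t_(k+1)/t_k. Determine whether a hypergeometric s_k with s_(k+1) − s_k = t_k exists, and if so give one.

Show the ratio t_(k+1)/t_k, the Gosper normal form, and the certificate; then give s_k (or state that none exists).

no hypergeometric antidifference exists

r(k) = 3*(k + 5)/(k + 6) after simplifying.
Gosper form: A/B · C(k+1)/C(k) with A=3*k + 15, B=k + 6, C=1.
Need (3*k + 15)·f(k+1) − (k + 5)·f(k) = 1.
d = -1 from the (1,1,0) case.
d = -1 < 0 ⇒ no nonzero polynomial f; not summable.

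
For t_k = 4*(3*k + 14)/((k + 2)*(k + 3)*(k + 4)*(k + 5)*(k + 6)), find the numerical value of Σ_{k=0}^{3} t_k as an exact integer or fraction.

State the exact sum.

Σ = 116/945

Compute t_(k+1)/t_k: get (k + 2)*(3*k + 17)/((k + 7)*(3*k + 14)).
Take A(k)=k + 2, B(k)=k + 7, C(k)=k + 14/3.
Solve (k + 2)·f(k+1) − (k + 6)·f(k) = k + 14/3.
From deg A=1, deg B=1, deg C=1: d=4.
Solving with deg f ≤ 4: f(k) = k*(k + 4)*(k**2 + 10*k + 31)/90.
Then R = B(k−1)f/C = k*(k + 4)*(k + 6)*(k**2 + 10*k + 31)/(30*(3*k + 14)), so s_k = R(k)·t_k = 2*k*(k**2 + 10*k + 31)/(15*(k**3 + 10*k**2 + 31*k + 30)).
s_(k+1) − s_k = 4*(3*k + 14)/(k**5 + 20*k**4 + 155*k**3 + 580*k**2 + 1044*k + 720) = t_k.
Telescoping: Σ = s_(4) − s_(0) = 116/945 − (0) = 116/945.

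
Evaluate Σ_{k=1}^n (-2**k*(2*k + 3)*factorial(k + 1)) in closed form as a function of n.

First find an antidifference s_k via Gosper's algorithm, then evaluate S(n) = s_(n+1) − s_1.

S(n) = -2*2**n*factorial(n + 2) + 4

Step 1: r(k) = 2*(k + 2)*(2*k + 5)/(2*k + 3).
Gosper form: A/B · C(k+1)/C(k) with A=2*k + 4, B=1, C=k + 3/2.
f must satisfy (2*k + 4)·f(k+1) − (1)·f(k) = k + 3/2.
deg f ≤ 0 (via 1,0,1).
Match coefficients ⇒ f(k) = 1/2.
Get s_k = R·t_k = -2**k*factorial(k + 1) with R(k) = B(k−1)f(k)/C(k) = 1/(2*k + 3).
Δs = -2**k*(2*k + 3)*factorial(k + 1), as required.
Evaluate: s_(n+1) = -2**(n + 1)*factorial(n + 2); subtract s_(1) = -4 ⇒ S(n) = -2*2**n*factorial(n + 2) + 4.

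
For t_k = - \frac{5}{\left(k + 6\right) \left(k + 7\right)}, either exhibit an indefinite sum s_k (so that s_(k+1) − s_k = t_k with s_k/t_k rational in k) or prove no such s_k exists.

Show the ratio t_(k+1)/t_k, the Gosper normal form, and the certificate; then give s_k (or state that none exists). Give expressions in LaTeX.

s_k = - \frac{5 k}{6 k + 36}

Ratio r(k) = (k + 6)/(k + 8).
Take A(k)=k + 6, B(k)=k + 8, C(k)=1.
Key eq: (k + 6)·f(k+1) = (k + 7)·f(k) + (1).
Degrees (1,1,0) ⇒ d ≤ 1.
Solving with deg f ≤ 1: f(k) = k/6.
Certificate R = B(k−1)f/C = k*(k + 7)/6 gives s_k = -5*k/(6*k + 36).
s_(k+1) − s_k = -5/(k**2 + 13*k + 42) = t_k.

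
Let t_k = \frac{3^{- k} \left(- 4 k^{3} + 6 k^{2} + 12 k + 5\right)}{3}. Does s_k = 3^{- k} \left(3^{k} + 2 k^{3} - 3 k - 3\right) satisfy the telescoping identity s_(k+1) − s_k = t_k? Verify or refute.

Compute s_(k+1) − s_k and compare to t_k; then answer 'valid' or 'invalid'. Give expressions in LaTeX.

valid; difference matches t_k

s_(k+1) = (3*3**k - 3*k + 2*(k + 1)**3 - 6)/(3*3**k)
s_(k+1) − s_k = (-4*k**3 + 6*k**2 + 12*k + 5)/(3*3**k)
(s_(k+1) − s_k) − t_k = 0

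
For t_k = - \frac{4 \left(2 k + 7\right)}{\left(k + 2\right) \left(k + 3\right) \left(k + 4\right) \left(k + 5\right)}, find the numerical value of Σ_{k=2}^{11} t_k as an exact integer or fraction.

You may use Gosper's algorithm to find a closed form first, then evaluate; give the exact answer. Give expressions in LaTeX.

Σ = -25/168

Ratio r(k) = (k + 2)*(2*k + 9)/((k + 6)*(2*k + 7)).
Normal form (A,B,C) = (k + 2, k + 6, k + 7/2).
f must satisfy (k + 2)·f(k+1) − (k + 5)·f(k) = k + 7/2.
d = 3 from the (1,1,1) case.
Coefficient equations give f(k) = k*(k + 3)*(k + 6)/16.
Certificate R = B(k−1)f/C = k*(k + 3)*(k + 5)*(k + 6)/(8*(2*k + 7)) gives s_k = k*(-k - 6)/(2*(k**2 + 6*k + 8)).
Δs = 4*(-2*k - 7)/(k**4 + 14*k**3 + 71*k**2 + 154*k + 120), as required.
Σ_(k=2)^(11) t_k = s_(12) − s_(2) = -27/56 − (-1/3) = -25/168.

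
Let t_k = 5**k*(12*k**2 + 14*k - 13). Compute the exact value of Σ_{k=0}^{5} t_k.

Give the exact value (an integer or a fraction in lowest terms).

r(k) = 5*(12*k**2 + 38*k + 13)/(12*k**2 + 14*k - 13) after simplifying.
So A=5 and B=1, with C=k**2 + 7*k/6 - 13/12.
Solve (5)·f(k+1) − (1)·f(k) = k**2 + 7*k/6 - 13/12.
From deg A=0, deg B=0, deg C=2: d=2.
A polynomial solution: f(k) = (3*k**2 - 4*k - 2)/12.
So s_k = (B(k−1)f/C)·t_k = ((3*k**2 - 4*k - 2)/(12*k**2 + 14*k - 13))·t_k = 5**k*(3*k**2 - 4*k - 2).
s_(k+1) − s_k = 5**k*(12*k**2 + 14*k - 13) = t_k.
Σ_(k=0)^(5) t_k = s_(6) − s_(0) = 1281250 − (-2) = 1281252.

Σ = 1281252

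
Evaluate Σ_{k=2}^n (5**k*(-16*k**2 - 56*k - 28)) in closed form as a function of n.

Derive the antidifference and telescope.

S(n) = -20*5**n*n**2 - 60*5**n*n - 25*5**n + 525

Ratio r(k) = 5*(4*k**2 + 22*k + 25)/(4*k**2 + 14*k + 7).
Take A(k)=5, B(k)=1, C(k)=k**2 + 7*k/2 + 7/4.
f must satisfy (5)·f(k+1) − (1)·f(k) = k**2 + 7*k/2 + 7/4.
From deg A=0, deg B=0, deg C=2: d=2.
Solve for f: f(k) = (2*k - 1)*(2*k + 3)/16 (degree 2 ≤ 2).
So s_k = (B(k−1)f/C)·t_k = ((2*k - 1)*(2*k + 3)/(4*(4*k**2 + 14*k + 7)))·t_k = 5**k*(-4*k**2 - 4*k + 3).
Δs = 5**k*(-16*k**2 - 56*k - 28), as required.
Telescope: S(n) = s_(n+1) − s_(2) = 5**(n + 1)*(-4*n**2 - 12*n - 5) − (-525) = -20*5**n*n**2 - 60*5**n*n - 25*5**n + 525.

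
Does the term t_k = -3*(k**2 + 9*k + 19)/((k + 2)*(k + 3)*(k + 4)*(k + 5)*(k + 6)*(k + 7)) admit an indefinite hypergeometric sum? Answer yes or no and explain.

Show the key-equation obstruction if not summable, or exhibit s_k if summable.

Yes. s_k = k*(-k**2 - 12*k - 44)/(48*(k**3 + 12*k**2 + 44*k + 48)).

Compute t_(k+1)/t_k: get (k + 2)*(9*k + (k + 1)**2 + 28)/((k + 8)*(k**2 + 9*k + 19)).
Factor: A=k + 2; B=k + 8; C=k**2 + 9*k + 19.
Solve (k + 2)·f(k+1) − (k + 7)·f(k) = k**2 + 9*k + 19.
Bound: deg f ≤ 5.
Solve for f: f(k) = k*(k + 3)*(k + 5)*(k**2 + 12*k + 44)/144 (degree 5 ≤ 5).
R(k) = B(k−1)·f(k)/C(k) = k*(k + 3)*(k + 5)*(k + 7)*(k**2 + 12*k + 44)/(144*(k**2 + 9*k + 19)); s_k = R·t_k = k*(-k**2 - 12*k - 44)/(48*(k**3 + 12*k**2 + 44*k + 48)).
Δs = 3*(-k**2 - 9*k - 19)/(k**6 + 27*k**5 + 295*k**4 + 1665*k**3 + 5104*k**2 + 8028*k + 5040), as required.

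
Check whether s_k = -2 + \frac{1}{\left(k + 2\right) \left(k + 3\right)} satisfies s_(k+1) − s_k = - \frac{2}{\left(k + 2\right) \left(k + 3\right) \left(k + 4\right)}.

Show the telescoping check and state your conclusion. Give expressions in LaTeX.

s_(k+1) = -2 + 1/((k + 3)*(k + 4))
s_(k+1) − s_k = -2/(k**3 + 9*k**2 + 26*k + 24)
(s_(k+1) − s_k) − t_k = 0

valid (s_(k+1) − s_k reduces to t_k)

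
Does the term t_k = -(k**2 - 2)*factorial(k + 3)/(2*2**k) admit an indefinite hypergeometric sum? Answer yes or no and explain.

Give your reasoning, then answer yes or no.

Yes. s_k = -(k - 3)*factorial(k + 3)/2**k.

r(k) = (k + 4)*((k + 1)**2 - 2)/(2*(k**2 - 2)) after simplifying.
Gosper form: A/B · C(k+1)/C(k) with A=k/2 + 2, B=1, C=k**2 - 2.
Need (k/2 + 2)·f(k+1) − (1)·f(k) = k**2 - 2.
Degrees (1,0,2) ⇒ d ≤ 1.
Solving with deg f ≤ 1: f(k) = 2*(k - 3).
Certificate R = B(k−1)f/C = 2*(k - 3)/(k**2 - 2) gives s_k = -(k - 3)*factorial(k + 3)/2**k.
Δs = -(k**2 - 2)*factorial(k + 3)/(2*2**k), as required.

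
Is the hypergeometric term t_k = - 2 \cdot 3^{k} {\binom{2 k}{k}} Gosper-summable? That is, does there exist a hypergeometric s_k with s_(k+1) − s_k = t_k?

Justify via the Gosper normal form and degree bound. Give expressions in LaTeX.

The ratio is 6*(2*k + 1)/(k + 1).
Factor: A=12*k + 6; B=k + 1; C=1.
f must satisfy (12*k + 6)·f(k+1) − (k)·f(k) = 1.
Degrees (1,1,0) ⇒ d ≤ -1.
Negative degree bound (-1): no f exists, t_k not Gosper-summable.

No — negative degree bound, so no certificate f.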